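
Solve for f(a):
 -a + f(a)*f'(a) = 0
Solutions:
 f(a) = -sqrt(C1 + a^2)
 f(a) = sqrt(C1 + a^2)


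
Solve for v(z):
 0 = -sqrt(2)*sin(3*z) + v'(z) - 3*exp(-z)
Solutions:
 v(z) = C1 - sqrt(2)*cos(3*z)/3 - 3*exp(-z)


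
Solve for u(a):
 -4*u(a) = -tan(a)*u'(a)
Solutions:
 u(a) = C1*sin(a)^4


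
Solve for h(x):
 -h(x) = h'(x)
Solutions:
 h(x) = C1*exp(-x)


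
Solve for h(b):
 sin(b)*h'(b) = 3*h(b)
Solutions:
 h(b) = C1*(cos(b) - 1)^(3/2)/(cos(b) + 1)^(3/2)


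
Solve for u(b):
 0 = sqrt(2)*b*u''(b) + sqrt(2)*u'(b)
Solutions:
 u(b) = C1 + C2*log(b)


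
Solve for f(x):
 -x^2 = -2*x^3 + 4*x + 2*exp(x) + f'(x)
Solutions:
 f(x) = C1 + x^4/2 - x^3/3 - 2*x^2 - 2*exp(x)


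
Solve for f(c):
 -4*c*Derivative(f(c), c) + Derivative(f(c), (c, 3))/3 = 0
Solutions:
 f(c) = C1 + Integral(C2*airyai(12^(1/3)*c) + C3*airybi(12^(1/3)*c), c)


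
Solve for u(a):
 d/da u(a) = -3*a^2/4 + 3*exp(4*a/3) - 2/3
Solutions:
 u(a) = C1 - a^3/4 - 2*a/3 + 9*exp(4*a/3)/4


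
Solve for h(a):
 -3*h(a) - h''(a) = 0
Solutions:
 h(a) = C1*sin(sqrt(3)*a) + C2*cos(sqrt(3)*a)


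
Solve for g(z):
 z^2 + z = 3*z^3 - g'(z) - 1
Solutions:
 g(z) = C1 + 3*z^4/4 - z^3/3 - z^2/2 - z


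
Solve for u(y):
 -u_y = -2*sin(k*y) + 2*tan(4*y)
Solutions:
 u(y) = C1 + 2*Piecewise((-cos(k*y)/k, Ne(k, 0)), (0, True)) + log(cos(4*y))/2


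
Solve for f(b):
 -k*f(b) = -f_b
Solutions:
 f(b) = C1*exp(b*k)


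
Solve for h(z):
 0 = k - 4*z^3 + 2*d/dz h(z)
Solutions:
 h(z) = C1 - k*z/2 + z^4/2


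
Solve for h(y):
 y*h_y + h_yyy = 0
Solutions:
 h(y) = C1 + Integral(C2*airyai(-y) + C3*airybi(-y), y)


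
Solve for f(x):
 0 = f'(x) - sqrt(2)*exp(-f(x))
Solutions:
 f(x) = log(C1 + sqrt(2)*x)


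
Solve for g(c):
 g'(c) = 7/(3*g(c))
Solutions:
 g(c) = -sqrt(C1 + 42*c)/3
 g(c) = sqrt(C1 + 42*c)/3


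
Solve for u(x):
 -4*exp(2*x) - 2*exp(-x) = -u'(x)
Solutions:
 u(x) = C1 + 2*exp(2*x) - 2*exp(-x)


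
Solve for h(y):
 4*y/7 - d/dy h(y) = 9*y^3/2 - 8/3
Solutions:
 h(y) = C1 - 9*y^4/8 + 2*y^2/7 + 8*y/3


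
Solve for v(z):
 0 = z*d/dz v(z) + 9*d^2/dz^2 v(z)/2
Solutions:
 v(z) = C1 + C2*erf(z/3)


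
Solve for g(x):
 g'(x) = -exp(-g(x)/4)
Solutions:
 g(x) = 4*log(C1 - x/4)


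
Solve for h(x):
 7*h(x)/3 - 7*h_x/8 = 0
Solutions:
 h(x) = C1*exp(8*x/3)


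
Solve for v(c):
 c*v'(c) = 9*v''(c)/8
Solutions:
 v(c) = C1 + C2*erfi(2*c/3)


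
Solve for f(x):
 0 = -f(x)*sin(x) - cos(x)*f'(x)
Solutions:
 f(x) = C1*cos(x)


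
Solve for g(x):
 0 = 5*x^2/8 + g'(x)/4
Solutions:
 g(x) = C1 - 5*x^3/6


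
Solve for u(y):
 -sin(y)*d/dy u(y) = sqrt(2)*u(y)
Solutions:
 u(y) = C1*(cos(y) + 1)^(sqrt(2)/2)/(cos(y) - 1)^(sqrt(2)/2)


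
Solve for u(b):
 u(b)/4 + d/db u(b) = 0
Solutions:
 u(b) = C1*exp(-b/4)


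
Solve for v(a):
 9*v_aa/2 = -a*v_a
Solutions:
 v(a) = C1 + C2*erf(a/3)


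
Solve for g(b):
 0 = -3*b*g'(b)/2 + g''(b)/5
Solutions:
 g(b) = C1 + C2*erfi(sqrt(15)*b/2)


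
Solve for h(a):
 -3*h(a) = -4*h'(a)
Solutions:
 h(a) = C1*exp(3*a/4)


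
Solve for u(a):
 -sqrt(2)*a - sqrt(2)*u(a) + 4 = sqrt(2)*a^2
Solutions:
 u(a) = -a^2 - a + 2*sqrt(2)


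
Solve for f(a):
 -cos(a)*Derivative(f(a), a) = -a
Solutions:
 f(a) = C1 + Integral(a/cos(a), a)


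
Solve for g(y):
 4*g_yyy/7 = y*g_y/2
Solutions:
 g(y) = C1 + Integral(C2*airyai(7^(1/3)*y/2) + C3*airybi(7^(1/3)*y/2), y)


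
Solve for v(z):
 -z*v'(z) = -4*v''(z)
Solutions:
 v(z) = C1 + C2*erfi(sqrt(2)*z/4)


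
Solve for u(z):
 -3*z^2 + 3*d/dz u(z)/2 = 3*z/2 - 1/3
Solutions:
 u(z) = C1 + 2*z^3/3 + z^2/2 - 2*z/9


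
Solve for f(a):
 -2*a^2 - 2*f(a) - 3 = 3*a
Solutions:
 f(a) = -a^2 - 3*a/2 - 3/2


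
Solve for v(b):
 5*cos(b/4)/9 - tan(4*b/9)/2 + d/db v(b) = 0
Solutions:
 v(b) = C1 - 9*log(cos(4*b/9))/8 - 20*sin(b/4)/9


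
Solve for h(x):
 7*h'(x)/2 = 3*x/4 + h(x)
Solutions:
 h(x) = C1*exp(2*x/7) - 3*x/4 - 21/8


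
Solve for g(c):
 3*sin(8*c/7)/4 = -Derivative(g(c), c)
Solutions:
 g(c) = C1 + 21*cos(8*c/7)/32


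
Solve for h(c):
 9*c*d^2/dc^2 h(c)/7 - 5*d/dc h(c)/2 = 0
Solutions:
 h(c) = C1 + C2*c^(53/18)


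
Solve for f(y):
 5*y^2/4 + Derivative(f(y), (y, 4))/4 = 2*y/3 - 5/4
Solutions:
 f(y) = C1 + C2*y + C3*y^2 + C4*y^3 - y^6/72 + y^5/45 - 5*y^4/24


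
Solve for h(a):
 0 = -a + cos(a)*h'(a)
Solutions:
 h(a) = C1 + Integral(a/cos(a), a)


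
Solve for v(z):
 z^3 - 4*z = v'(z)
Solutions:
 v(z) = C1 + z^4/4 - 2*z^2


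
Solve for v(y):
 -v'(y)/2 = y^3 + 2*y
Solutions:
 v(y) = C1 - y^4/2 - 2*y^2


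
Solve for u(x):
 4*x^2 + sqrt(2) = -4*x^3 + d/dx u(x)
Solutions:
 u(x) = C1 + x^4 + 4*x^3/3 + sqrt(2)*x


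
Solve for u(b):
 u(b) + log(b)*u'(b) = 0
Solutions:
 u(b) = C1*exp(-li(b))


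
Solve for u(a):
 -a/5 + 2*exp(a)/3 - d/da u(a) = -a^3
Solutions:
 u(a) = C1 + a^4/4 - a^2/10 + 2*exp(a)/3


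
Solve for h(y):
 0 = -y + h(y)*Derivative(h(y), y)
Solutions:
 h(y) = -sqrt(C1 + y^2)
 h(y) = sqrt(C1 + y^2)


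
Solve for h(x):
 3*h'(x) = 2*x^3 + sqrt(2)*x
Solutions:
 h(x) = C1 + x^4/6 + sqrt(2)*x^2/6


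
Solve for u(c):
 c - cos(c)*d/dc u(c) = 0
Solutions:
 u(c) = C1 + Integral(c/cos(c), c)


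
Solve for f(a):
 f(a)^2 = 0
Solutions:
 f(a) = 0


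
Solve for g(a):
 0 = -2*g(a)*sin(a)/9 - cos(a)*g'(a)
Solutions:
 g(a) = C1*cos(a)^(2/9)


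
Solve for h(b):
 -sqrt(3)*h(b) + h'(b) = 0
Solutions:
 h(b) = C1*exp(sqrt(3)*b)


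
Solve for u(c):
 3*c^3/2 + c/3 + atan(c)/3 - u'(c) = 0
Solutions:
 u(c) = C1 + 3*c^4/8 + c^2/6 + c*atan(c)/3 - log(c^2 + 1)/6


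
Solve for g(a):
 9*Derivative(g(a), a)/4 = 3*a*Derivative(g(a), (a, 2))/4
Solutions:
 g(a) = C1 + C2*a^4


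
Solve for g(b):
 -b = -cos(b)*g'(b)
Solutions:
 g(b) = C1 + Integral(b/cos(b), b)


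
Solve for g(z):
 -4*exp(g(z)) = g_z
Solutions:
 g(z) = log(1/(C1 + 4*z))


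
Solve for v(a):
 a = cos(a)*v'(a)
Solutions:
 v(a) = C1 + Integral(a/cos(a), a)


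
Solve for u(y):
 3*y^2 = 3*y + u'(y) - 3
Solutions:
 u(y) = C1 + y^3 - 3*y^2/2 + 3*y


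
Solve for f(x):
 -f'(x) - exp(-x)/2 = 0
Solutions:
 f(x) = C1 + exp(-x)/2


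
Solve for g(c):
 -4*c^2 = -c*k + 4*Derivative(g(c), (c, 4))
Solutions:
 g(c) = C1 + C2*c + C3*c^2 + C4*c^3 - c^6/360 + c^5*k/480


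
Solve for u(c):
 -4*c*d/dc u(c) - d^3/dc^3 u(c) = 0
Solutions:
 u(c) = C1 + Integral(C2*airyai(-2^(2/3)*c) + C3*airybi(-2^(2/3)*c), c)


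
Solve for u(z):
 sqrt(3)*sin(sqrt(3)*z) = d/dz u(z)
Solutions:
 u(z) = C1 - cos(sqrt(3)*z)


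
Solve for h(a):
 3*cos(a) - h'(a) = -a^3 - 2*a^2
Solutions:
 h(a) = C1 + a^4/4 + 2*a^3/3 + 3*sin(a)


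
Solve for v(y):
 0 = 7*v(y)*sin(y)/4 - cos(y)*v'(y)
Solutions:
 v(y) = C1/cos(y)^(7/4)


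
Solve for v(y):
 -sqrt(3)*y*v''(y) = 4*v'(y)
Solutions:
 v(y) = C1 + C2*y^(1 - 4*sqrt(3)/3)


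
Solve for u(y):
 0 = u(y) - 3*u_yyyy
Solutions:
 u(y) = C1*exp(-3^(3/4)*y/3) + C2*exp(3^(3/4)*y/3) + C3*sin(3^(3/4)*y/3) + C4*cos(3^(3/4)*y/3)


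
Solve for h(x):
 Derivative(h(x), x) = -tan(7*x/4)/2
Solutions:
 h(x) = C1 + 2*log(cos(7*x/4))/7


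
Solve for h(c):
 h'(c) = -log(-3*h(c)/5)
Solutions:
 Integral(1/(log(-_y) - log(5) + log(3)), (_y, h(c))) = C1 - c


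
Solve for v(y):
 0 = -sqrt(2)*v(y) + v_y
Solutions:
 v(y) = C1*exp(sqrt(2)*y)


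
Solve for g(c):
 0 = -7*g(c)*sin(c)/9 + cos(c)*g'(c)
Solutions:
 g(c) = C1/cos(c)^(7/9)


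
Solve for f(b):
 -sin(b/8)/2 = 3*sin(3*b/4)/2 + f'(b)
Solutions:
 f(b) = C1 + 4*cos(b/8) + 2*cos(3*b/4)


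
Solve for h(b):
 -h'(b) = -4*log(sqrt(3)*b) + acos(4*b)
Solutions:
 h(b) = C1 + 4*b*log(b) - b*acos(4*b) - 4*b + 2*b*log(3) + sqrt(1 - 16*b^2)/4


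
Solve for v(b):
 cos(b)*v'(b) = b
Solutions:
 v(b) = C1 + Integral(b/cos(b), b)


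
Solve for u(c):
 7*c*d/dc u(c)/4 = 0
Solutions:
 u(c) = C1


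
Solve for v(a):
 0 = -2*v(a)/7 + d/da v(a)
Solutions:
 v(a) = C1*exp(2*a/7)


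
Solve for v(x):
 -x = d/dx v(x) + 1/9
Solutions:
 v(x) = C1 - x^2/2 - x/9


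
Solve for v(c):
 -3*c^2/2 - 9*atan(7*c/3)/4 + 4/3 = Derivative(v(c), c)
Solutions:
 v(c) = C1 - c^3/2 - 9*c*atan(7*c/3)/4 + 4*c/3 + 27*log(49*c^2 + 9)/56


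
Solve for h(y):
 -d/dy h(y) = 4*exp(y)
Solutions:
 h(y) = C1 - 4*exp(y)


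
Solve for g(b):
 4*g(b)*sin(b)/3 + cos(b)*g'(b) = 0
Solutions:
 g(b) = C1*cos(b)^(4/3)


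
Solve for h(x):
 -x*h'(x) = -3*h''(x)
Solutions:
 h(x) = C1 + C2*erfi(sqrt(6)*x/6)


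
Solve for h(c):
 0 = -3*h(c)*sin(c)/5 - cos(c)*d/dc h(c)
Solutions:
 h(c) = C1*cos(c)^(3/5)


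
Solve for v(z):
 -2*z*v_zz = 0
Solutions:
 v(z) = C1 + C2*z


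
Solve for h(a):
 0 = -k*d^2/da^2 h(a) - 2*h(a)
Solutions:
 h(a) = C1*exp(-sqrt(2)*a*sqrt(-1/k)) + C2*exp(sqrt(2)*a*sqrt(-1/k))


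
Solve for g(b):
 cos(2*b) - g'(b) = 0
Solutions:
 g(b) = C1 + sin(2*b)/2


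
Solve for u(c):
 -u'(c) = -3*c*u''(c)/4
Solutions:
 u(c) = C1 + C2*c^(7/3)


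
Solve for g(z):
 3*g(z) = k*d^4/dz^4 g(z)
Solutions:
 g(z) = C1*exp(-3^(1/4)*z*(1/k)^(1/4)) + C2*exp(3^(1/4)*z*(1/k)^(1/4)) + C3*exp(-3^(1/4)*I*z*(1/k)^(1/4)) + C4*exp(3^(1/4)*I*z*(1/k)^(1/4))


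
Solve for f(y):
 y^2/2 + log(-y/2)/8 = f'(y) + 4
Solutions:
 f(y) = C1 + y^3/6 + y*log(-y)/8 + y*(-33 - log(2))/8


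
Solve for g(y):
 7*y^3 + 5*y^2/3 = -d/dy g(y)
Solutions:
 g(y) = C1 - 7*y^4/4 - 5*y^3/9


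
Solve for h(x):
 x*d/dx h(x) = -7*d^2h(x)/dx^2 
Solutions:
 h(x) = C1 + C2*erf(sqrt(14)*x/14)


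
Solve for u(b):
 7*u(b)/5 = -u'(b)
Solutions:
 u(b) = C1*exp(-7*b/5)


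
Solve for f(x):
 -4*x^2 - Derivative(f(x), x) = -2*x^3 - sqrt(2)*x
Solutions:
 f(x) = C1 + x^4/2 - 4*x^3/3 + sqrt(2)*x^2/2


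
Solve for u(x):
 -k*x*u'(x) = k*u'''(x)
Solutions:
 u(x) = C1 + Integral(C2*airyai(-x) + C3*airybi(-x), x)


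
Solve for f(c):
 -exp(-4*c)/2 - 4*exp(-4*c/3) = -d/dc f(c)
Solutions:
 f(c) = C1 - exp(-4*c)/8 - 3*exp(-4*c/3)


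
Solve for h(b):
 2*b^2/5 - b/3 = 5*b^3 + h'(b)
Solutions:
 h(b) = C1 - 5*b^4/4 + 2*b^3/15 - b^2/6


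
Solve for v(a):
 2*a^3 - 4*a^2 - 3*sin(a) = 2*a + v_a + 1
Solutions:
 v(a) = C1 + a^4/2 - 4*a^3/3 - a^2 - a + 3*cos(a)


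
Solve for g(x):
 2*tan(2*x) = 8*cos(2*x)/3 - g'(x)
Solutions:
 g(x) = C1 + log(cos(2*x)) + 4*sin(2*x)/3


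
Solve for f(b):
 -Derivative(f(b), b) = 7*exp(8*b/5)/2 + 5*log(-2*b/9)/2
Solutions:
 f(b) = C1 - 5*b*log(-b)/2 + b*(-5*log(2)/2 + 5/2 + 5*log(3)) - 35*exp(8*b/5)/16


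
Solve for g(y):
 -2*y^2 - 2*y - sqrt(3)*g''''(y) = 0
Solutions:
 g(y) = C1 + C2*y + C3*y^2 + C4*y^3 - sqrt(3)*y^6/540 - sqrt(3)*y^5/180


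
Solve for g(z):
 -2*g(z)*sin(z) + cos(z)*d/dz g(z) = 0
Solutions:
 g(z) = C1/cos(z)^2


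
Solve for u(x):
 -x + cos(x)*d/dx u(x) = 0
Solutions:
 u(x) = C1 + Integral(x/cos(x), x)


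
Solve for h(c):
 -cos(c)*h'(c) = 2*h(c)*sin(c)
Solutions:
 h(c) = C1*cos(c)^2


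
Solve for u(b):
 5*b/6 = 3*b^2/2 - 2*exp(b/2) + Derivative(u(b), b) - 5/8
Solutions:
 u(b) = C1 - b^3/2 + 5*b^2/12 + 5*b/8 + 4*exp(b/2)


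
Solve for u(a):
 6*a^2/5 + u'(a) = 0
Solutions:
 u(a) = C1 - 2*a^3/5


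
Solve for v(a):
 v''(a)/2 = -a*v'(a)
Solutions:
 v(a) = C1 + C2*erf(a)


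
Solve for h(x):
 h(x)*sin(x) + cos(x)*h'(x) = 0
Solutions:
 h(x) = C1*cos(x)


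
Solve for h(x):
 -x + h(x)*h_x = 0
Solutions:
 h(x) = -sqrt(C1 + x^2)
 h(x) = sqrt(C1 + x^2)


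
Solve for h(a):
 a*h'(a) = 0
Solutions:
 h(a) = C1


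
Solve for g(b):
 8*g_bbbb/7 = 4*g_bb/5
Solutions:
 g(b) = C1 + C2*b + C3*exp(-sqrt(70)*b/10) + C4*exp(sqrt(70)*b/10)


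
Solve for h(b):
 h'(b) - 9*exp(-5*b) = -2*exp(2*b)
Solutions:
 h(b) = C1 - exp(2*b) - 9*exp(-5*b)/5


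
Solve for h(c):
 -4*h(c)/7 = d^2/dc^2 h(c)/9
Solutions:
 h(c) = C1*sin(6*sqrt(7)*c/7) + C2*cos(6*sqrt(7)*c/7)


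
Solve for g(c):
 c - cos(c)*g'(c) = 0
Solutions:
 g(c) = C1 + Integral(c/cos(c), c)


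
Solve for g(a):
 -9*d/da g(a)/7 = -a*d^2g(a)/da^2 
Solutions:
 g(a) = C1 + C2*a^(16/7)


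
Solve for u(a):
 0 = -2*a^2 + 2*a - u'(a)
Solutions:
 u(a) = C1 - 2*a^3/3 + a^2


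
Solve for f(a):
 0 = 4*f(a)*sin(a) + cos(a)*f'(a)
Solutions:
 f(a) = C1*cos(a)^4


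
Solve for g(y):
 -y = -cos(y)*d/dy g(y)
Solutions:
 g(y) = C1 + Integral(y/cos(y), y)


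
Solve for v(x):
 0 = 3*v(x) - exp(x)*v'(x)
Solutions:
 v(x) = C1*exp(-3*exp(-x))


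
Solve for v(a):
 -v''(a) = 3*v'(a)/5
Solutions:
 v(a) = C1 + C2*exp(-3*a/5)


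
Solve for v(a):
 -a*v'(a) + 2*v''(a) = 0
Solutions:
 v(a) = C1 + C2*erfi(a/2)


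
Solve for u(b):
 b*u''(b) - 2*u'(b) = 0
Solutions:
 u(b) = C1 + C2*b^3


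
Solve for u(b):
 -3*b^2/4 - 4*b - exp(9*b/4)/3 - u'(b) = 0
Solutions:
 u(b) = C1 - b^3/4 - 2*b^2 - 4*exp(9*b/4)/27


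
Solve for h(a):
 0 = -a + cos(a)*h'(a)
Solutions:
 h(a) = C1 + Integral(a/cos(a), a)


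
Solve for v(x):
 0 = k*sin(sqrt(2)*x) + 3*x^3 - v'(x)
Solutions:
 v(x) = C1 - sqrt(2)*k*cos(sqrt(2)*x)/2 + 3*x^4/4


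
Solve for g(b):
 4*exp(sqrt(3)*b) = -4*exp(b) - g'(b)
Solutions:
 g(b) = C1 - 4*exp(b) - 4*sqrt(3)*exp(sqrt(3)*b)/3


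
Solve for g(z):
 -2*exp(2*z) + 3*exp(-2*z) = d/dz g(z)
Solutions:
 g(z) = C1 - exp(2*z) - 3*exp(-2*z)/2


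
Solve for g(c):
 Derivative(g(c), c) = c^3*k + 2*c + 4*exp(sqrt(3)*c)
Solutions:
 g(c) = C1 + c^4*k/4 + c^2 + 4*sqrt(3)*exp(sqrt(3)*c)/3


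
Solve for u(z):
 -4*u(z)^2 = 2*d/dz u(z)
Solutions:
 u(z) = 1/(C1 + 2*z)


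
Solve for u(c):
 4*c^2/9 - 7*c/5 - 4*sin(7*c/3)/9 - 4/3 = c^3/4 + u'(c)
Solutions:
 u(c) = C1 - c^4/16 + 4*c^3/27 - 7*c^2/10 - 4*c/3 + 4*cos(7*c/3)/21


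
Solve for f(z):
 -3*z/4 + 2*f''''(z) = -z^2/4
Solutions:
 f(z) = C1 + C2*z + C3*z^2 + C4*z^3 - z^6/2880 + z^5/320


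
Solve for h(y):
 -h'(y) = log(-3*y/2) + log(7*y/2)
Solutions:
 h(y) = C1 - 2*y*log(y) + y*(-log(21) + 2*log(2) + 2 - I*pi)


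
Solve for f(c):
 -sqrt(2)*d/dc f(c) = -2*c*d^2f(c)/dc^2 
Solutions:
 f(c) = C1 + C2*c^(sqrt(2)/2 + 1)


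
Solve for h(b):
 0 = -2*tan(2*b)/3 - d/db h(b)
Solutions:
 h(b) = C1 + log(cos(2*b))/3


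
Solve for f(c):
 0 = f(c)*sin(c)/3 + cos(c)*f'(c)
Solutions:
 f(c) = C1*cos(c)^(1/3)


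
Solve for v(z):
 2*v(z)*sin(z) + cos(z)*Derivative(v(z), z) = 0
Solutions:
 v(z) = C1*cos(z)^2


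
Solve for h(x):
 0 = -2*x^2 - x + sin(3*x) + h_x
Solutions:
 h(x) = C1 + 2*x^3/3 + x^2/2 + cos(3*x)/3


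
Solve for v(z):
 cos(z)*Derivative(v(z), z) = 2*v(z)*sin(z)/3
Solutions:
 v(z) = C1/cos(z)^(2/3)


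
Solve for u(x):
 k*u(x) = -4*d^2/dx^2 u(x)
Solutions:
 u(x) = C1*exp(-x*sqrt(-k)/2) + C2*exp(x*sqrt(-k)/2)


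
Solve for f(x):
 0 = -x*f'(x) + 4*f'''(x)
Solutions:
 f(x) = C1 + Integral(C2*airyai(2^(1/3)*x/2) + C3*airybi(2^(1/3)*x/2), x)


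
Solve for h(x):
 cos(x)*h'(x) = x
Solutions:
 h(x) = C1 + Integral(x/cos(x), x)


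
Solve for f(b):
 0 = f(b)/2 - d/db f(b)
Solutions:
 f(b) = C1*exp(b/2)


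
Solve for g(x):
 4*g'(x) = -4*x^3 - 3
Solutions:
 g(x) = C1 - x^4/4 - 3*x/4


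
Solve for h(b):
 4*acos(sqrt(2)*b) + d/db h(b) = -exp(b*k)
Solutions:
 h(b) = C1 - 4*b*acos(sqrt(2)*b) + 2*sqrt(2)*sqrt(1 - 2*b^2) - Piecewise((exp(b*k)/k, Ne(k, 0)), (b, True))


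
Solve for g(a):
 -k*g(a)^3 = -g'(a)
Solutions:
 g(a) = -sqrt(2)*sqrt(-1/(C1 + a*k))/2
 g(a) = sqrt(2)*sqrt(-1/(C1 + a*k))/2


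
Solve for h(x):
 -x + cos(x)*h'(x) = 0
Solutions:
 h(x) = C1 + Integral(x/cos(x), x)


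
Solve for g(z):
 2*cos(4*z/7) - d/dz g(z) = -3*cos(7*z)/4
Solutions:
 g(z) = C1 + 7*sin(4*z/7)/2 + 3*sin(7*z)/28


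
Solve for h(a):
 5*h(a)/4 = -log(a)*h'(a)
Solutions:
 h(a) = C1*exp(-5*li(a)/4)


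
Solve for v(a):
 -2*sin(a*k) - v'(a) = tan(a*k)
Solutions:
 v(a) = C1 - Piecewise((-log(cos(a*k))/k, Ne(k, 0)), (0, True)) - 2*Piecewise((-cos(a*k)/k, Ne(k, 0)), (0, True))


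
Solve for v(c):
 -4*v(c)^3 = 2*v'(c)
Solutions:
 v(c) = -sqrt(2)*sqrt(-1/(C1 - 2*c))/2
 v(c) = sqrt(2)*sqrt(-1/(C1 - 2*c))/2


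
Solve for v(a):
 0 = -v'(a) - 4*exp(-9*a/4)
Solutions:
 v(a) = C1 + 16*exp(-9*a/4)/9


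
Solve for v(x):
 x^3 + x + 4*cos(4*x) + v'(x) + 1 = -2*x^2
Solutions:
 v(x) = C1 - x^4/4 - 2*x^3/3 - x^2/2 - x - sin(4*x)


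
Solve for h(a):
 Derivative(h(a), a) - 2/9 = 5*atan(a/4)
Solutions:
 h(a) = C1 + 5*a*atan(a/4) + 2*a/9 - 10*log(a^2 + 16)


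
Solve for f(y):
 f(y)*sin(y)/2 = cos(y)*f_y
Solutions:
 f(y) = C1/sqrt(cos(y))


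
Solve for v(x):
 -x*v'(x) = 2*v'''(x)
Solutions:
 v(x) = C1 + Integral(C2*airyai(-2^(2/3)*x/2) + C3*airybi(-2^(2/3)*x/2), x)


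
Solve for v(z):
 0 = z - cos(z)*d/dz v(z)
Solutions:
 v(z) = C1 + Integral(z/cos(z), z)


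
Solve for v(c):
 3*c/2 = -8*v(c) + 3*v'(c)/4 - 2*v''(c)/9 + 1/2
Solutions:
 v(c) = -3*c/16 + (C1*sin(3*sqrt(943)*c/16) + C2*cos(3*sqrt(943)*c/16))*exp(27*c/16) + 23/512


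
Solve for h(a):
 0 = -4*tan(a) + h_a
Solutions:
 h(a) = C1 - 4*log(cos(a))


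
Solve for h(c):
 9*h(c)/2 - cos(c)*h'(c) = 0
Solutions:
 h(c) = C1*(sin(c) + 1)^(1/4)*(sin(c)^2 + 2*sin(c) + 1)/((sin(c) - 1)^(1/4)*(sin(c)^2 - 2*sin(c) + 1))


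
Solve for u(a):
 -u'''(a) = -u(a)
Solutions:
 u(a) = C3*exp(a) + (C1*sin(sqrt(3)*a/2) + C2*cos(sqrt(3)*a/2))*exp(-a/2)


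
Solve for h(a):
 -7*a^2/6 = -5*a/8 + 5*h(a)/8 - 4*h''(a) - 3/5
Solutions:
 h(a) = C1*exp(-sqrt(10)*a/8) + C2*exp(sqrt(10)*a/8) - 28*a^2/15 + a - 344/15


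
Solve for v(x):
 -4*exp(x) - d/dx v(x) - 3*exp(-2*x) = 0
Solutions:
 v(x) = C1 - 4*exp(x) + 3*exp(-2*x)/2


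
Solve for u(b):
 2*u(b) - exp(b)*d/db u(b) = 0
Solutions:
 u(b) = C1*exp(-2*exp(-b))


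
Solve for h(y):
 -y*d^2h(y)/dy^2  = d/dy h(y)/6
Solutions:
 h(y) = C1 + C2*y^(5/6)


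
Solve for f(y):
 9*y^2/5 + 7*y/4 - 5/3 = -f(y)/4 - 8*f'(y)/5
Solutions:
 f(y) = C1*exp(-5*y/32) - 36*y^2/5 + 2129*y/25 - 201884/375


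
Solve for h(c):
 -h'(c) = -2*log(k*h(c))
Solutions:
 li(k*h(c))/k = C1 + 2*c


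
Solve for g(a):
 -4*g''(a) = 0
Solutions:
 g(a) = C1 + C2*a


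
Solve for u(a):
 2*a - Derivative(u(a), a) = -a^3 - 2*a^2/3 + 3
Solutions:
 u(a) = C1 + a^4/4 + 2*a^3/9 + a^2 - 3*a


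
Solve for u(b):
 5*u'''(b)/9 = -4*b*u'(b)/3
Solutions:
 u(b) = C1 + Integral(C2*airyai(-12^(1/3)*5^(2/3)*b/5) + C3*airybi(-12^(1/3)*5^(2/3)*b/5), b)


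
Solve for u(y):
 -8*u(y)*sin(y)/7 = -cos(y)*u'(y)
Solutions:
 u(y) = C1/cos(y)^(8/7)


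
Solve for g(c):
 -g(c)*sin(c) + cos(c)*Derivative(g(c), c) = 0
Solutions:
 g(c) = C1/cos(c)


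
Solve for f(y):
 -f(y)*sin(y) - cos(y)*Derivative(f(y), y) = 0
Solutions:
 f(y) = C1*cos(y)


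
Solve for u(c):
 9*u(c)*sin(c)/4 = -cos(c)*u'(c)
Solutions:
 u(c) = C1*cos(c)^(9/4)


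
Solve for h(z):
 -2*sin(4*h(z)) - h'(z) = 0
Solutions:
 h(z) = -acos((-C1 - exp(16*z))/(C1 - exp(16*z)))/4 + pi/2
 h(z) = acos((-C1 - exp(16*z))/(C1 - exp(16*z)))/4


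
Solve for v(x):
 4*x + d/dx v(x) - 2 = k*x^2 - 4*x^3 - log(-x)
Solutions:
 v(x) = C1 + k*x^3/3 - x^4 - 2*x^2 - x*log(-x) + 3*x


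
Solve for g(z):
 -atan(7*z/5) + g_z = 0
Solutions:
 g(z) = C1 + z*atan(7*z/5) - 5*log(49*z^2 + 25)/14


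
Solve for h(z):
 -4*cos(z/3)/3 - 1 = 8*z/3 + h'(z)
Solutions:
 h(z) = C1 - 4*z^2/3 - z - 4*sin(z/3)


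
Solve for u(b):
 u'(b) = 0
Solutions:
 u(b) = C1


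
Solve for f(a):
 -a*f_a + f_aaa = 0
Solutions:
 f(a) = C1 + Integral(C2*airyai(a) + C3*airybi(a), a)


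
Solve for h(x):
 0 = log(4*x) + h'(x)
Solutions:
 h(x) = C1 - x*log(x) - x*log(4) + x


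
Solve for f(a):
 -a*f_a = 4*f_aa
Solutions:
 f(a) = C1 + C2*erf(sqrt(2)*a/4)


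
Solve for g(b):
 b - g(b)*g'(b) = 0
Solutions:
 g(b) = -sqrt(C1 + b^2)
 g(b) = sqrt(C1 + b^2)


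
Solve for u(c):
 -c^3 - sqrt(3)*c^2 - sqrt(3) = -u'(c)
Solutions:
 u(c) = C1 + c^4/4 + sqrt(3)*c^3/3 + sqrt(3)*c


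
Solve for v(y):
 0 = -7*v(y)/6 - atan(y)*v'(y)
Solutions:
 v(y) = C1*exp(-7*Integral(1/atan(y), y)/6)


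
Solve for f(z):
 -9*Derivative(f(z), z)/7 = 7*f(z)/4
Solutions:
 f(z) = C1*exp(-49*z/36)


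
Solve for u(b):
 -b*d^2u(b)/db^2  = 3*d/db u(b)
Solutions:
 u(b) = C1 + C2/b^2


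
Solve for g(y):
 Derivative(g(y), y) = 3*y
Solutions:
 g(y) = C1 + 3*y^2/2


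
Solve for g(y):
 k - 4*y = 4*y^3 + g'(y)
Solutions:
 g(y) = C1 + k*y - y^4 - 2*y^2


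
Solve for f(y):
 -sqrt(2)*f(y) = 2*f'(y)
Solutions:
 f(y) = C1*exp(-sqrt(2)*y/2)


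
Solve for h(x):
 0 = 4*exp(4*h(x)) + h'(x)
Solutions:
 h(x) = log(-I*(1/(C1 + 16*x))^(1/4))
 h(x) = log(I*(1/(C1 + 16*x))^(1/4))
 h(x) = log(-(1/(C1 + 16*x))^(1/4))
 h(x) = log(1/(C1 + 16*x))/4


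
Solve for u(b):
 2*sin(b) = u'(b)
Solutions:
 u(b) = C1 - 2*cos(b)


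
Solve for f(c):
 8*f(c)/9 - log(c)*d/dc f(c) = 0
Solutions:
 f(c) = C1*exp(8*li(c)/9)


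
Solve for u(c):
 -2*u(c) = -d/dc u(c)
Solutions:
 u(c) = C1*exp(2*c)


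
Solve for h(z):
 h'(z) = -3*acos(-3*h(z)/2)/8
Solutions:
 Integral(1/acos(-3*_y/2), (_y, h(z))) = C1 - 3*z/8


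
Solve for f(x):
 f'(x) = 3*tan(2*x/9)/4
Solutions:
 f(x) = C1 - 27*log(cos(2*x/9))/8


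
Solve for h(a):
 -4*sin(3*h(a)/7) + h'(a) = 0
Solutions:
 -4*a + 7*log(cos(3*h(a)/7) - 1)/6 - 7*log(cos(3*h(a)/7) + 1)/6 = C1


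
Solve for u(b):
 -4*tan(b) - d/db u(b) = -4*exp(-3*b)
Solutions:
 u(b) = C1 - 2*log(tan(b)^2 + 1) - 4*exp(-3*b)/3


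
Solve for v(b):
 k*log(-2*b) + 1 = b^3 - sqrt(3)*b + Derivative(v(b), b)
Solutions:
 v(b) = C1 - b^4/4 + sqrt(3)*b^2/2 + b*k*log(-b) + b*(-k + k*log(2) + 1)


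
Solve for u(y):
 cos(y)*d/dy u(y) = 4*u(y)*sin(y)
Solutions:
 u(y) = C1/cos(y)^4


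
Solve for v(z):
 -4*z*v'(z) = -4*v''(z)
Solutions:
 v(z) = C1 + C2*erfi(sqrt(2)*z/2)


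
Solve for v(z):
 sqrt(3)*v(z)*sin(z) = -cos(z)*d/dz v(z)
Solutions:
 v(z) = C1*cos(z)^(sqrt(3))


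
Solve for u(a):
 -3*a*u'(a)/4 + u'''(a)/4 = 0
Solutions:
 u(a) = C1 + Integral(C2*airyai(3^(1/3)*a) + C3*airybi(3^(1/3)*a), a)


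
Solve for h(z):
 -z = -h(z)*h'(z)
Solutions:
 h(z) = -sqrt(C1 + z^2)
 h(z) = sqrt(C1 + z^2)


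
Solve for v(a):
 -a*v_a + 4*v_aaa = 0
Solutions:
 v(a) = C1 + Integral(C2*airyai(2^(1/3)*a/2) + C3*airybi(2^(1/3)*a/2), a)


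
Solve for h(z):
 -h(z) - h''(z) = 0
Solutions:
 h(z) = C1*sin(z) + C2*cos(z)


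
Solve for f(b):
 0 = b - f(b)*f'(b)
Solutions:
 f(b) = -sqrt(C1 + b^2)
 f(b) = sqrt(C1 + b^2)


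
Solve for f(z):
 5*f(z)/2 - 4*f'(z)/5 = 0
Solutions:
 f(z) = C1*exp(25*z/8)


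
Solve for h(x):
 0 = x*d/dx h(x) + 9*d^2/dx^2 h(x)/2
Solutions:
 h(x) = C1 + C2*erf(x/3)


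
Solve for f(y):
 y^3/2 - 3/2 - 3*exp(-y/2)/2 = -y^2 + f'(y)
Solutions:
 f(y) = C1 + y^4/8 + y^3/3 - 3*y/2 + 3*exp(-y/2)


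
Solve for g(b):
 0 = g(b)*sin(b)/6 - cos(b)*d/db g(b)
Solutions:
 g(b) = C1/cos(b)^(1/6)


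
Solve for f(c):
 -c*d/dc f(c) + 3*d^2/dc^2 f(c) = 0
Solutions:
 f(c) = C1 + C2*erfi(sqrt(6)*c/6)


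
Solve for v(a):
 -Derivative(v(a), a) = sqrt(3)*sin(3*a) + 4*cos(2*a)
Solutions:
 v(a) = C1 - 2*sin(2*a) + sqrt(3)*cos(3*a)/3


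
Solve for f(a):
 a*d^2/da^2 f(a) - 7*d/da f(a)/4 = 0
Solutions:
 f(a) = C1 + C2*a^(11/4)


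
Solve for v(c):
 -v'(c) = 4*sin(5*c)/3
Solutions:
 v(c) = C1 + 4*cos(5*c)/15


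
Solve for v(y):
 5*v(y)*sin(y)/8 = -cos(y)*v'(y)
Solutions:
 v(y) = C1*cos(y)^(5/8)


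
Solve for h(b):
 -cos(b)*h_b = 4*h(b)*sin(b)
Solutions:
 h(b) = C1*cos(b)^4


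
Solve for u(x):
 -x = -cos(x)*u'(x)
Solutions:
 u(x) = C1 + Integral(x/cos(x), x)


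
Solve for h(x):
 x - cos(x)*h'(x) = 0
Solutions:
 h(x) = C1 + Integral(x/cos(x), x)


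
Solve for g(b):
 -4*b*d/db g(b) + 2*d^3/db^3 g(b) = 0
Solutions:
 g(b) = C1 + Integral(C2*airyai(2^(1/3)*b) + C3*airybi(2^(1/3)*b), b)


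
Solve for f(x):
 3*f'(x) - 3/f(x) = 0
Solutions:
 f(x) = -sqrt(C1 + 2*x)
 f(x) = sqrt(C1 + 2*x)


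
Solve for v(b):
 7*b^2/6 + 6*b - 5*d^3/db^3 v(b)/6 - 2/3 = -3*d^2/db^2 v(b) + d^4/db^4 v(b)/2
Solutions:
 v(b) = C1 + C2*b + C3*exp(b*(-5 + sqrt(241))/6) + C4*exp(-b*(5 + sqrt(241))/6) - 7*b^4/216 - 359*b^3/972 - 1525*b^2/5832


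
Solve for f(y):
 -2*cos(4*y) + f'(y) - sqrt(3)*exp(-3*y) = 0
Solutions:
 f(y) = C1 + sin(4*y)/2 - sqrt(3)*exp(-3*y)/3


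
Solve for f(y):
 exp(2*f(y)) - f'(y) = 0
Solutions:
 f(y) = log(-sqrt(-1/(C1 + y))) - log(2)/2
 f(y) = log(-1/(C1 + y))/2 - log(2)/2


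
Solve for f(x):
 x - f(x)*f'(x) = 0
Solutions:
 f(x) = -sqrt(C1 + x^2)
 f(x) = sqrt(C1 + x^2)


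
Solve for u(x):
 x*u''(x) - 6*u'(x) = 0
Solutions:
 u(x) = C1 + C2*x^7


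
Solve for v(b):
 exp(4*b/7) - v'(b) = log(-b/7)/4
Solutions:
 v(b) = C1 - b*log(-b)/4 + b*(1 + log(7))/4 + 7*exp(4*b/7)/4


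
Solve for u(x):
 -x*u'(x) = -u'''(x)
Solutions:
 u(x) = C1 + Integral(C2*airyai(x) + C3*airybi(x), x)


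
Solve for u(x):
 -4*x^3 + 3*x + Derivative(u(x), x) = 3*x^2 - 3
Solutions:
 u(x) = C1 + x^4 + x^3 - 3*x^2/2 - 3*x


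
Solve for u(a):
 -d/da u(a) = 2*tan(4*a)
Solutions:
 u(a) = C1 + log(cos(4*a))/2


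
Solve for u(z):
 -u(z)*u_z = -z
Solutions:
 u(z) = -sqrt(C1 + z^2)
 u(z) = sqrt(C1 + z^2)


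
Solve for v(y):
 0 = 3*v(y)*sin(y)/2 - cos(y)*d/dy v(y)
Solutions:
 v(y) = C1/cos(y)^(3/2)


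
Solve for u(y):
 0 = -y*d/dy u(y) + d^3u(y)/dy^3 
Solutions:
 u(y) = C1 + Integral(C2*airyai(y) + C3*airybi(y), y)


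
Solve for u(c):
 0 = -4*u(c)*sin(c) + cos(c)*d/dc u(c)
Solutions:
 u(c) = C1/cos(c)^4


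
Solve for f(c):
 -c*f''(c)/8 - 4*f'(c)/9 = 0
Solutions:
 f(c) = C1 + C2/c^(23/9)


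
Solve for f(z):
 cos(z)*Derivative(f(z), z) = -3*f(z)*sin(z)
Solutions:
 f(z) = C1*cos(z)^3


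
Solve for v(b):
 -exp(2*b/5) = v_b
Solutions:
 v(b) = C1 - 5*exp(2*b/5)/2


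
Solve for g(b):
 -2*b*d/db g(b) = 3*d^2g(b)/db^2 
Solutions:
 g(b) = C1 + C2*erf(sqrt(3)*b/3)


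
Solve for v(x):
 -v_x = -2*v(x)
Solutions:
 v(x) = C1*exp(2*x)


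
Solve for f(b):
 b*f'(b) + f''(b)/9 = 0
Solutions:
 f(b) = C1 + C2*erf(3*sqrt(2)*b/2)


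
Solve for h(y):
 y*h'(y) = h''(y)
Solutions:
 h(y) = C1 + C2*erfi(sqrt(2)*y/2)


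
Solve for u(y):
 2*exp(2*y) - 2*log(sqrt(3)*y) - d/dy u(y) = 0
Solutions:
 u(y) = C1 - 2*y*log(y) + y*(2 - log(3)) + exp(2*y)


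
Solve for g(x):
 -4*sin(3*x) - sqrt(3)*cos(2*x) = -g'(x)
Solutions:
 g(x) = C1 + sqrt(3)*sin(2*x)/2 - 4*cos(3*x)/3


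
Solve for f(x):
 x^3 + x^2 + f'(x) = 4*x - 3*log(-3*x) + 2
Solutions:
 f(x) = C1 - x^4/4 - x^3/3 + 2*x^2 - 3*x*log(-x) + x*(5 - 3*log(3))


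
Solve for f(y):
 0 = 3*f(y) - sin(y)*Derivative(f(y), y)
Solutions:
 f(y) = C1*(cos(y) - 1)^(3/2)/(cos(y) + 1)^(3/2)


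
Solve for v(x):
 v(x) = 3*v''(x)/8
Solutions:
 v(x) = C1*exp(-2*sqrt(6)*x/3) + C2*exp(2*sqrt(6)*x/3)


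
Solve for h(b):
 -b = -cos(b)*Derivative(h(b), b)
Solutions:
 h(b) = C1 + Integral(b/cos(b), b)


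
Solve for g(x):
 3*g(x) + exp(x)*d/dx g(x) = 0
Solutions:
 g(x) = C1*exp(3*exp(-x))


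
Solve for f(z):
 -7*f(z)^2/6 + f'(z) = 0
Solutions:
 f(z) = -6/(C1 + 7*z)


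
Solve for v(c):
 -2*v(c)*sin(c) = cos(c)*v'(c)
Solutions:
 v(c) = C1*cos(c)^2


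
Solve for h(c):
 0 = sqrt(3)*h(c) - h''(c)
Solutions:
 h(c) = C1*exp(-3^(1/4)*c) + C2*exp(3^(1/4)*c)


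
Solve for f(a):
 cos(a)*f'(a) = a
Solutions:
 f(a) = C1 + Integral(a/cos(a), a)


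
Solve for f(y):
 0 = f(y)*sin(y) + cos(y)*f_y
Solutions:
 f(y) = C1*cos(y)


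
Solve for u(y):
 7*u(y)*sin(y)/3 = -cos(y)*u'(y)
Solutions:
 u(y) = C1*cos(y)^(7/3)


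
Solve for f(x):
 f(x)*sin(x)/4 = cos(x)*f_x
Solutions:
 f(x) = C1/cos(x)^(1/4)


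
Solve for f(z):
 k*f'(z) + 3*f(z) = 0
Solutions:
 f(z) = C1*exp(-3*z/k)


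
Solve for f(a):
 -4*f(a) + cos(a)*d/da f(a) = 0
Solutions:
 f(a) = C1*(sin(a)^2 + 2*sin(a) + 1)/(sin(a)^2 - 2*sin(a) + 1)


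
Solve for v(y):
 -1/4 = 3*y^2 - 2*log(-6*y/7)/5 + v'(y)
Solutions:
 v(y) = C1 - y^3 + 2*y*log(-y)/5 + y*(-8*log(7) - 13 + 8*log(6))/20


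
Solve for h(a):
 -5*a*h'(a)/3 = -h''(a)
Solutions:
 h(a) = C1 + C2*erfi(sqrt(30)*a/6)


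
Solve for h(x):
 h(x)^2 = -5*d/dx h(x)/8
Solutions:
 h(x) = 5/(C1 + 8*x)


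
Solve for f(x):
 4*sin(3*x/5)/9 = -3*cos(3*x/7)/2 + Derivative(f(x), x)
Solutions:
 f(x) = C1 + 7*sin(3*x/7)/2 - 20*cos(3*x/5)/27


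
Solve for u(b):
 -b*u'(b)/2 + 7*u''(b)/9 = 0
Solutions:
 u(b) = C1 + C2*erfi(3*sqrt(7)*b/14)


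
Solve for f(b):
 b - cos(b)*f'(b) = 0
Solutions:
 f(b) = C1 + Integral(b/cos(b), b)


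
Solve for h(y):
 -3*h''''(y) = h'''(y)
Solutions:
 h(y) = C1 + C2*y + C3*y^2 + C4*exp(-y/3)


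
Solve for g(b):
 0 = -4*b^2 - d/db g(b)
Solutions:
 g(b) = C1 - 4*b^3/3


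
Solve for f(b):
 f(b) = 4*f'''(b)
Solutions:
 f(b) = C3*exp(2^(1/3)*b/2) + (C1*sin(2^(1/3)*sqrt(3)*b/4) + C2*cos(2^(1/3)*sqrt(3)*b/4))*exp(-2^(1/3)*b/4)


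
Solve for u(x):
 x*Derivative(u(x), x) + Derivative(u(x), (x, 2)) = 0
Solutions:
 u(x) = C1 + C2*erf(sqrt(2)*x/2)


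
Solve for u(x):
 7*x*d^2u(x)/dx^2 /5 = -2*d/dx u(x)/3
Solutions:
 u(x) = C1 + C2*x^(11/21)


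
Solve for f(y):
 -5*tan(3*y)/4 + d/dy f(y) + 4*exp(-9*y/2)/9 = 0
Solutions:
 f(y) = C1 + 5*log(tan(3*y)^2 + 1)/24 + 8*exp(-9*y/2)/81


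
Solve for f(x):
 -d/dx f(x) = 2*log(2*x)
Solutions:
 f(x) = C1 - 2*x*log(x) - x*log(4) + 2*x


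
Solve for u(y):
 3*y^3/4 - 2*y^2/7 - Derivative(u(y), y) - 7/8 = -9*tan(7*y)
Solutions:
 u(y) = C1 + 3*y^4/16 - 2*y^3/21 - 7*y/8 - 9*log(cos(7*y))/7


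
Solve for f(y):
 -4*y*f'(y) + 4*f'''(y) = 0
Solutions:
 f(y) = C1 + Integral(C2*airyai(y) + C3*airybi(y), y)


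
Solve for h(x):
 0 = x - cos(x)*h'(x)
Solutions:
 h(x) = C1 + Integral(x/cos(x), x)


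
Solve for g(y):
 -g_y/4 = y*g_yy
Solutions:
 g(y) = C1 + C2*y^(3/4)


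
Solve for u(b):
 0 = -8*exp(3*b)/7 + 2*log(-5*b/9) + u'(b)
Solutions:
 u(b) = C1 - 2*b*log(-b) + 2*b*(-log(5) + 1 + 2*log(3)) + 8*exp(3*b)/21


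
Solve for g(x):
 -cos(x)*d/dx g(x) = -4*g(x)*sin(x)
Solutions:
 g(x) = C1/cos(x)^4


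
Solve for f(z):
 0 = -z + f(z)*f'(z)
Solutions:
 f(z) = -sqrt(C1 + z^2)
 f(z) = sqrt(C1 + z^2)


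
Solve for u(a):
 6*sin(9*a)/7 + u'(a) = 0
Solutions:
 u(a) = C1 + 2*cos(9*a)/21


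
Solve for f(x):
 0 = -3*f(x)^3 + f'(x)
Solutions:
 f(x) = -sqrt(2)*sqrt(-1/(C1 + 3*x))/2
 f(x) = sqrt(2)*sqrt(-1/(C1 + 3*x))/2


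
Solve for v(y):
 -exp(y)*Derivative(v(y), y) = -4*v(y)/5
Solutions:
 v(y) = C1*exp(-4*exp(-y)/5)


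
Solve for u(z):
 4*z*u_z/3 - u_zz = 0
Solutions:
 u(z) = C1 + C2*erfi(sqrt(6)*z/3)


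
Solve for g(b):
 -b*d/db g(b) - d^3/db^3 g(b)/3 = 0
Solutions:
 g(b) = C1 + Integral(C2*airyai(-3^(1/3)*b) + C3*airybi(-3^(1/3)*b), b)


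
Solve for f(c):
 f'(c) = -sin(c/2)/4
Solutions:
 f(c) = C1 + cos(c/2)/2


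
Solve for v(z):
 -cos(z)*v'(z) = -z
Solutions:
 v(z) = C1 + Integral(z/cos(z), z)


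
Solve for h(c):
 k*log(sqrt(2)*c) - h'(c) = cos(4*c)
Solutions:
 h(c) = C1 + c*k*(log(c) - 1) + c*k*log(2)/2 - sin(4*c)/4


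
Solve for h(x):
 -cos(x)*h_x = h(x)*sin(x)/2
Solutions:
 h(x) = C1*sqrt(cos(x))


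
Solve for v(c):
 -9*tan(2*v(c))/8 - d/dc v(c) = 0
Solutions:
 v(c) = -asin(C1*exp(-9*c/4))/2 + pi/2
 v(c) = asin(C1*exp(-9*c/4))/2


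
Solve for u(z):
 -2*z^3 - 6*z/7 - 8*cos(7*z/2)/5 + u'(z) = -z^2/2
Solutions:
 u(z) = C1 + z^4/2 - z^3/6 + 3*z^2/7 + 16*sin(7*z/2)/35


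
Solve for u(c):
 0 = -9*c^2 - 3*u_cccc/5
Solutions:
 u(c) = C1 + C2*c + C3*c^2 + C4*c^3 - c^6/24


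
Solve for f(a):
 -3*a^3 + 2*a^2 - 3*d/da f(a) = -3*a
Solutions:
 f(a) = C1 - a^4/4 + 2*a^3/9 + a^2/2


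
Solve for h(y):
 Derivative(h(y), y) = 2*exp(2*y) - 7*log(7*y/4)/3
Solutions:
 h(y) = C1 - 7*y*log(y)/3 + y*(-3*log(7) + 2*log(14)/3 + 7/3 + 4*log(2)) + exp(2*y)


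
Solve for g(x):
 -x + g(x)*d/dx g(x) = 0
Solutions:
 g(x) = -sqrt(C1 + x^2)
 g(x) = sqrt(C1 + x^2)


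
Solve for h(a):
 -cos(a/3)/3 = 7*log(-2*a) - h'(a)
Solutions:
 h(a) = C1 + 7*a*log(-a) - 7*a + 7*a*log(2) + sin(a/3)


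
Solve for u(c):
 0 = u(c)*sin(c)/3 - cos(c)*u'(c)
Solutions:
 u(c) = C1/cos(c)^(1/3)


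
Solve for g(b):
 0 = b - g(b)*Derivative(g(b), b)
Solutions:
 g(b) = -sqrt(C1 + b^2)
 g(b) = sqrt(C1 + b^2)


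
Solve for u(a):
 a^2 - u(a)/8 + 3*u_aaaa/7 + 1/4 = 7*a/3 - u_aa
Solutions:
 u(a) = C1*exp(-sqrt(3)*a*sqrt(-14 + sqrt(238))/6) + C2*exp(sqrt(3)*a*sqrt(-14 + sqrt(238))/6) + C3*sin(sqrt(3)*a*sqrt(14 + sqrt(238))/6) + C4*cos(sqrt(3)*a*sqrt(14 + sqrt(238))/6) + 8*a^2 - 56*a/3 + 130


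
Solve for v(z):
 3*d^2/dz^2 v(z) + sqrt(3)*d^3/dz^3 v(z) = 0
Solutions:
 v(z) = C1 + C2*z + C3*exp(-sqrt(3)*z)


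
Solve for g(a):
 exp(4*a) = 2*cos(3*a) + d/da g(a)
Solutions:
 g(a) = C1 + exp(4*a)/4 - 2*sin(3*a)/3


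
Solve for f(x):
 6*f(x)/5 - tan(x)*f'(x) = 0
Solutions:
 f(x) = C1*sin(x)^(6/5)


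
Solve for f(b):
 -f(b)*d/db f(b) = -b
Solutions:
 f(b) = -sqrt(C1 + b^2)
 f(b) = sqrt(C1 + b^2)


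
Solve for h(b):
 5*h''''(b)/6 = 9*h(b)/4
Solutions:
 h(b) = C1*exp(-30^(3/4)*b/10) + C2*exp(30^(3/4)*b/10) + C3*sin(30^(3/4)*b/10) + C4*cos(30^(3/4)*b/10)


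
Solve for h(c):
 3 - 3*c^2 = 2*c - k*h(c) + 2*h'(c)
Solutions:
 h(c) = C1*exp(c*k/2) + 3*c^2/k + 2*c/k + 12*c/k^2 - 3/k + 4/k^2 + 24/k^3


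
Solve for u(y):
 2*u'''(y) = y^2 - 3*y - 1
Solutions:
 u(y) = C1 + C2*y + C3*y^2 + y^5/120 - y^4/16 - y^3/12


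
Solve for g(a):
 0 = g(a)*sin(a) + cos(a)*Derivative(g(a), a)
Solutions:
 g(a) = C1*cos(a)


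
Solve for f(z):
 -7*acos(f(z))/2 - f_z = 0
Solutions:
 Integral(1/acos(_y), (_y, f(z))) = C1 - 7*z/2


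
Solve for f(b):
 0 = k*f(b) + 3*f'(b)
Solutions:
 f(b) = C1*exp(-b*k/3)


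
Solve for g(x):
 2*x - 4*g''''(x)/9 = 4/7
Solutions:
 g(x) = C1 + C2*x + C3*x^2 + C4*x^3 + 3*x^5/80 - 3*x^4/56


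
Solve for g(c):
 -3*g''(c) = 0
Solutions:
 g(c) = C1 + C2*c


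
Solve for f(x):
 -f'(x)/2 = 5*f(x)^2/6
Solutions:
 f(x) = 3/(C1 + 5*x)


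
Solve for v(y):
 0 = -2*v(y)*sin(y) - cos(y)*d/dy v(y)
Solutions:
 v(y) = C1*cos(y)^2


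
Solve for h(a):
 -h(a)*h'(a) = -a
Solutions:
 h(a) = -sqrt(C1 + a^2)
 h(a) = sqrt(C1 + a^2)


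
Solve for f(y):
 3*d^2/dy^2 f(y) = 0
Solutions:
 f(y) = C1 + C2*y


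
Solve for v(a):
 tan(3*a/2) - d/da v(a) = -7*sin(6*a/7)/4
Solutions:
 v(a) = C1 - 2*log(cos(3*a/2))/3 - 49*cos(6*a/7)/24


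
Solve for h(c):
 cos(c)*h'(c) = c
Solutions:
 h(c) = C1 + Integral(c/cos(c), c)


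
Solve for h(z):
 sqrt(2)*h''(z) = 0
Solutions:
 h(z) = C1 + C2*z


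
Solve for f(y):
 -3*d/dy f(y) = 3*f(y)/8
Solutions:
 f(y) = C1*exp(-y/8)


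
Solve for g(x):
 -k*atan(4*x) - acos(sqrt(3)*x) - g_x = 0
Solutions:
 g(x) = C1 - k*(x*atan(4*x) - log(16*x^2 + 1)/8) - x*acos(sqrt(3)*x) + sqrt(3)*sqrt(1 - 3*x^2)/3


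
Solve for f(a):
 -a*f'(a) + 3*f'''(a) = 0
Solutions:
 f(a) = C1 + Integral(C2*airyai(3^(2/3)*a/3) + C3*airybi(3^(2/3)*a/3), a)


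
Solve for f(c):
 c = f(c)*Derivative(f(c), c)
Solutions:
 f(c) = -sqrt(C1 + c^2)
 f(c) = sqrt(C1 + c^2)


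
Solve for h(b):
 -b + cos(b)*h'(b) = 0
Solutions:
 h(b) = C1 + Integral(b/cos(b), b)


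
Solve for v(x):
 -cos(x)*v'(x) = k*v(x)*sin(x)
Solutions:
 v(x) = C1*exp(k*log(cos(x)))


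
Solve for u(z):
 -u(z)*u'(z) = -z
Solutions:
 u(z) = -sqrt(C1 + z^2)
 u(z) = sqrt(C1 + z^2)


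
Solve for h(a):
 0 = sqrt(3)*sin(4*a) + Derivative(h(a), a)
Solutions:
 h(a) = C1 + sqrt(3)*cos(4*a)/4


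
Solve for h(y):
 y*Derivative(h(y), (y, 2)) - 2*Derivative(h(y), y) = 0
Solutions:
 h(y) = C1 + C2*y^3


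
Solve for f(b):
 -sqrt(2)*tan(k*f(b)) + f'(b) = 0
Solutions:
 f(b) = Piecewise((-asin(exp(C1*k + sqrt(2)*b*k))/k + pi/k, Ne(k, 0)), (nan, True))
 f(b) = Piecewise((asin(exp(C1*k + sqrt(2)*b*k))/k, Ne(k, 0)), (nan, True))


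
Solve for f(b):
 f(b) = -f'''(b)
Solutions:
 f(b) = C3*exp(-b) + (C1*sin(sqrt(3)*b/2) + C2*cos(sqrt(3)*b/2))*exp(b/2)


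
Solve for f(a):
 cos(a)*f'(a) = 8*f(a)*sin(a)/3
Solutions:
 f(a) = C1/cos(a)^(8/3)


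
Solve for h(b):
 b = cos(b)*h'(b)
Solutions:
 h(b) = C1 + Integral(b/cos(b), b)


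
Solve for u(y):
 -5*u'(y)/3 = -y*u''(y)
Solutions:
 u(y) = C1 + C2*y^(8/3)


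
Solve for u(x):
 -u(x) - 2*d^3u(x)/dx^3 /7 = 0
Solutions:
 u(x) = C3*exp(-2^(2/3)*7^(1/3)*x/2) + (C1*sin(2^(2/3)*sqrt(3)*7^(1/3)*x/4) + C2*cos(2^(2/3)*sqrt(3)*7^(1/3)*x/4))*exp(2^(2/3)*7^(1/3)*x/4)


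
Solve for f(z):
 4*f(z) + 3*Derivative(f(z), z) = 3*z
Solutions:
 f(z) = C1*exp(-4*z/3) + 3*z/4 - 9/16


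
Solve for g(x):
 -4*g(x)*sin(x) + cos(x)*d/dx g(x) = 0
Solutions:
 g(x) = C1/cos(x)^4


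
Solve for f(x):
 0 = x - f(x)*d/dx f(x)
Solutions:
 f(x) = -sqrt(C1 + x^2)
 f(x) = sqrt(C1 + x^2)


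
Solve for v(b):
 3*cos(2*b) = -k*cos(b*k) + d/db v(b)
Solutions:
 v(b) = C1 + 3*sin(2*b)/2 + sin(b*k)


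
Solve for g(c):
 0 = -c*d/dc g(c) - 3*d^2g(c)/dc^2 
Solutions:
 g(c) = C1 + C2*erf(sqrt(6)*c/6)


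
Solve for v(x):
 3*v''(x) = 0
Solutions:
 v(x) = C1 + C2*x


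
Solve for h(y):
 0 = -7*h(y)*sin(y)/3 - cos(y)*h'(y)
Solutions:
 h(y) = C1*cos(y)^(7/3)


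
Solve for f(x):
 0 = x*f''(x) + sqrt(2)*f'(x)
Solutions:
 f(x) = C1 + C2*x^(1 - sqrt(2))


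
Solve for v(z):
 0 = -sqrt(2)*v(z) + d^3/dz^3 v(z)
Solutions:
 v(z) = C3*exp(2^(1/6)*z) + (C1*sin(2^(1/6)*sqrt(3)*z/2) + C2*cos(2^(1/6)*sqrt(3)*z/2))*exp(-2^(1/6)*z/2)


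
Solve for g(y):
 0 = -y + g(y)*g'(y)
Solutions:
 g(y) = -sqrt(C1 + y^2)
 g(y) = sqrt(C1 + y^2)


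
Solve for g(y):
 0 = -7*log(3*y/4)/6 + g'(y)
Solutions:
 g(y) = C1 + 7*y*log(y)/6 - 7*y*log(2)/3 - 7*y/6 + 7*y*log(3)/6


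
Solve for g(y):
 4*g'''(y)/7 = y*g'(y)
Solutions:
 g(y) = C1 + Integral(C2*airyai(14^(1/3)*y/2) + C3*airybi(14^(1/3)*y/2), y)


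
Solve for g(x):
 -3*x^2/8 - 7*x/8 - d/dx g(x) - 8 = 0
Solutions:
 g(x) = C1 - x^3/8 - 7*x^2/16 - 8*x


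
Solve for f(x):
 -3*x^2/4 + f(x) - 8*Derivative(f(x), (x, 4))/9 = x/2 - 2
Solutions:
 f(x) = C1*exp(-2^(1/4)*sqrt(3)*x/2) + C2*exp(2^(1/4)*sqrt(3)*x/2) + C3*sin(2^(1/4)*sqrt(3)*x/2) + C4*cos(2^(1/4)*sqrt(3)*x/2) + 3*x^2/4 + x/2 - 2


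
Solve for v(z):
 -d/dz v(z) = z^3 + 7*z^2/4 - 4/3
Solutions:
 v(z) = C1 - z^4/4 - 7*z^3/12 + 4*z/3


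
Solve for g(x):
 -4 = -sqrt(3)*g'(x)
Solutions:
 g(x) = C1 + 4*sqrt(3)*x/3


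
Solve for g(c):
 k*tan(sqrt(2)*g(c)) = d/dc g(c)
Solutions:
 g(c) = sqrt(2)*(pi - asin(C1*exp(sqrt(2)*c*k)))/2
 g(c) = sqrt(2)*asin(C1*exp(sqrt(2)*c*k))/2


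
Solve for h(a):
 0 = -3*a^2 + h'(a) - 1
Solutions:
 h(a) = C1 + a^3 + a
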